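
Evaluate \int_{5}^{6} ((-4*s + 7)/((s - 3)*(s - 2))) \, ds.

-6*log(3) + 7*log(2)

Factor the denominator: s**2 - 5*s + 6 = (s - 2)(s - 3).
Partial fractions: (-4*s + 7)/((s - 3)*(s - 2)) = 1/(s - 2) - 5/(s - 3).
An antiderivative is F(s) = -5*log(s - 3) + log(s - 2).
Then F(6) - F(5) = (-5*log(3) + 2*log(2)) - (log(3/32)) = -6*log(3) + 7*log(2).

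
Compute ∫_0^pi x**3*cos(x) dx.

12 - 3*pi**2

Integrate by parts 3 times (u = x^3, dv = cos(x) dx).
An antiderivative is F(x) = x**3*sin(x) + 3*x**2*cos(x) - 6*x*sin(x) - 6*cos(x).
Then F(pi) - F(0) = (6 - 3*pi**2) - (-6) = 12 - 3*pi**2.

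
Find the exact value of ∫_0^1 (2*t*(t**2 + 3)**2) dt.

37/3

Let u = t**2 + 3, so du = 2*t dt. When t = 0, u = 3; when t = 1, u = 4.
The integral becomes ∫ u**2 du from 3 to 4, with antiderivative u**3/3.
Back in t: F(t) = (t**2 + 3)**3/3.
Then F(1) - F(0) = (64/3) - (9) = 37/3.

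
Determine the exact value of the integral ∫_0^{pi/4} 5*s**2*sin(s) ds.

Integrate by parts twice (u = s^2, dv = 5*sin(s) ds).
An antiderivative is F(s) = -5*s**2*cos(s) + 10*s*sin(s) + 10*cos(s).
Then F(pi/4) - F(0) = (5*sqrt(2)*(-pi**2 + 8*pi + 32)/32) - (10) = -10 - 5*sqrt(2)*pi**2/32 + 5*sqrt(2)*pi/4 + 5*sqrt(2).

-10 - 5*sqrt(2)*pi**2/32 + 5*sqrt(2)*pi/4 + 5*sqrt(2)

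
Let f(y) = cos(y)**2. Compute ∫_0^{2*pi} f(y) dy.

Use the identity cos^2(y) = (1 + cos(2*y))/2.
An antiderivative is F(y) = y/2 + sin(2*y)/4.
Then F(2*pi) - F(0) = (pi) - (0) = pi.

pi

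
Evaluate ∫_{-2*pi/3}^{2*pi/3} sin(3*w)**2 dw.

Use the identity sin^2(3*w) = (1 - cos(6*w))/2.
An antiderivative is F(w) = w/2 - sin(6*w)/12.
Then F(2*pi/3) - F(-2*pi/3) = (pi/3) - (-pi/3) = 2*pi/3.

2*pi/3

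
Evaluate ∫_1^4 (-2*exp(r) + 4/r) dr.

An antiderivative is F(r) = -2*exp(r) + 4*log(r).
Then F(4) - F(1) = (-2*exp(4) + 8*log(2)) - (-2*exp(1)) = -2*exp(4) + 2*exp(1) + 8*log(2).

-2*exp(4) + 2*exp(1) + 8*log(2)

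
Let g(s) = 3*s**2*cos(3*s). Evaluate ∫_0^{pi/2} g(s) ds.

2/9 - pi**2/4

Integrate by parts twice (u = s^2, dv = 3*cos(3*s) ds).
An antiderivative is F(s) = s**2*sin(3*s) + 2*s*cos(3*s)/3 - 2*sin(3*s)/9.
Then F(pi/2) - F(0) = (2/9 - pi**2/4) - (0) = 2/9 - pi**2/4.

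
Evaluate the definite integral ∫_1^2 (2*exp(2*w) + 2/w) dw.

-exp(2) + log(4) + exp(4)

An antiderivative is F(w) = exp(2*w) + 2*log(w).
Then F(2) - F(1) = (log(4) + exp(4)) - (exp(2)) = -exp(2) + log(4) + exp(4).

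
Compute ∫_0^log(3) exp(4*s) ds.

Let u = exp(s), so du = exp(s) ds. When s = 0, u = 1; when s = log(3), u = 3.
The integral becomes ∫ u**3 du from 1 to 3, with antiderivative u**4/4.
Back in s: F(s) = exp(4*s)/4.
Then F(log(3)) - F(0) = (81/4) - (1/4) = 20.

20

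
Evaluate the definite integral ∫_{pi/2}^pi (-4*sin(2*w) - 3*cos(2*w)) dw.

4

An antiderivative is F(w) = -3*sin(2*w)/2 + 2*cos(2*w).
Then F(pi) - F(pi/2) = (2) - (-2) = 4.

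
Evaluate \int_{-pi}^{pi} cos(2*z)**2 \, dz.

pi

Use the identity cos^2(2*z) = (1 + cos(4*z))/2.
An antiderivative is F(z) = z/2 + sin(4*z)/8.
Then F(pi) - F(-pi) = (pi/2) - (-pi/2) = pi.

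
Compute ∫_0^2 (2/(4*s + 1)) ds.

An antiderivative is F(s) = log(4*s + 1)/2.
Then F(2) - F(0) = (log(3)) - (0) = log(3).

log(3)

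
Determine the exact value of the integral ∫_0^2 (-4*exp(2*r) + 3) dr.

8 - 2*exp(4)

An antiderivative is F(r) = -2*exp(2*r) + 3*r.
Then F(2) - F(0) = (6 - 2*exp(4)) - (-2) = 8 - 2*exp(4).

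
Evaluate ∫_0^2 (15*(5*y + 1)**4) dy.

96630

Let u = 5*y + 1, so du = 5 dy. When y = 0, u = 1; when y = 2, u = 11.
The integral becomes 3·∫ u**4 du from 1 to 11, with antiderivative 3*u**5/5.
Back in y: F(y) = 3*(5*y + 1)**5/5.
Then F(2) - F(0) = (483153/5) - (3/5) = 96630.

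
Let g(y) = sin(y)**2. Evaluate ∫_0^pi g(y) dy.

pi/2

Use the identity sin^2(y) = (1 - cos(2*y))/2.
An antiderivative is F(y) = y/2 - sin(2*y)/4.
Then F(pi) - F(0) = (pi/2) - (0) = pi/2.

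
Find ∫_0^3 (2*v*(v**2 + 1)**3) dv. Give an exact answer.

Let u = v**2 + 1, so du = 2*v dv. When v = 0, u = 1; when v = 3, u = 10.
The integral becomes ∫ u**3 du from 1 to 10, with antiderivative u**4/4.
Back in v: F(v) = (v**2 + 1)**4/4.
Then F(3) - F(0) = (2500) - (1/4) = 9999/4.

9999/4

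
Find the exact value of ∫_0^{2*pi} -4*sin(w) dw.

An antiderivative is F(w) = 4*cos(w).
Then F(2*pi) - F(0) = (4) - (4) = 0.

0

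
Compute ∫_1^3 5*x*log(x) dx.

Integrate by parts once (u = ln x, dv = 5*x dx).
An antiderivative is F(x) = 5*x**2*(2*log(x) - 1)/4.
Then F(3) - F(1) = (-45/4 + 45*log(3)/2) - (-5/4) = -10 + 45*log(3)/2.

-10 + 45*log(3)/2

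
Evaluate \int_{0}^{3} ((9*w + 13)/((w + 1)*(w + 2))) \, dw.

Factor the denominator: w**2 + 3*w + 2 = (w + 2)(w + 1).
Partial fractions: (9*w + 13)/((w + 1)*(w + 2)) = 5/(w + 2) + 4/(w + 1).
An antiderivative is F(w) = 4*log(w + 1) + 5*log(w + 2).
Then F(3) - F(0) = (8*log(2) + 5*log(5)) - (log(32)) = 3*log(2) + 5*log(5).

3*log(2) + 5*log(5)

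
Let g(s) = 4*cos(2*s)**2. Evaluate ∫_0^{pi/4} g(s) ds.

Use the identity cos^2(2*s) = (1 + cos(4*s))/2.
An antiderivative is F(s) = 2*s + sin(4*s)/2.
Then F(pi/4) - F(0) = (pi/2) - (0) = pi/2.

pi/2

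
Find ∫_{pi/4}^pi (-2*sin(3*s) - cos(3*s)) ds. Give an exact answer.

-2/3 + sqrt(2)/2

An antiderivative is F(s) = -sin(3*s)/3 + 2*cos(3*s)/3.
Then F(pi) - F(pi/4) = (-2/3) - (-sqrt(2)/2) = -2/3 + sqrt(2)/2.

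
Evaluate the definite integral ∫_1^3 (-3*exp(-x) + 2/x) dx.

-3*exp(-1) + 3*exp(-3) + 2*log(3)

An antiderivative is F(x) = 2*log(x) + 3*exp(-x).
Then F(3) - F(1) = (3*exp(-3) + 2*log(3)) - (3*exp(-1)) = -3*exp(-1) + 3*exp(-3) + 2*log(3).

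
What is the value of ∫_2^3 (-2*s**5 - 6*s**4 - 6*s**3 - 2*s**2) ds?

-17551/30

By the power rule, an antiderivative is F(s) = -s**6/3 - 6*s**5/5 - 3*s**4/2 - 2*s**3/3.
Then F(3) - F(2) = (-6741/10) - (-1336/15) = -17551/30.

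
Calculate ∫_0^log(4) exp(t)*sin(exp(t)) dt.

cos(1) - cos(4)

Let u = exp(t), so du = exp(t) dt. When t = 0, u = 1; when t = log(4), u = 4.
The integral becomes ∫ sin(u) du from 1 to 4, with antiderivative -cos(u).
Back in t: F(t) = -cos(exp(t)).
Then F(log(4)) - F(0) = (-cos(4)) - (-cos(1)) = cos(1) - cos(4).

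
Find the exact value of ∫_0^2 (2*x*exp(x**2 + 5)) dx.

-exp(5) + exp(9)

Let u = x**2 + 5, so du = 2*x dx. When x = 0, u = 5; when x = 2, u = 9.
The integral becomes ∫ exp(u) du from 5 to 9, with antiderivative exp(u).
Back in x: F(x) = exp(x**2 + 5).
Then F(2) - F(0) = (exp(9)) - (exp(5)) = -exp(5) + exp(9).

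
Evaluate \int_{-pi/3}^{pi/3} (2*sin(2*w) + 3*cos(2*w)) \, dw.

3*sqrt(3)/2

An antiderivative is F(w) = 3*sin(2*w)/2 - cos(2*w).
Then F(pi/3) - F(-pi/3) = (1/2 + 3*sqrt(3)/4) - (1/2 - 3*sqrt(3)/4) = 3*sqrt(3)/2.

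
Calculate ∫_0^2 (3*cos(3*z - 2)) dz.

sin(4) + sin(2)

Let u = 3*z - 2, so du = 3 dz. When z = 0, u = -2; when z = 2, u = 4.
The integral becomes ∫ cos(u) du from -2 to 4, with antiderivative sin(u).
Back in z: F(z) = sin(3*z - 2).
Then F(2) - F(0) = (sin(4)) - (-sin(2)) = sin(4) + sin(2).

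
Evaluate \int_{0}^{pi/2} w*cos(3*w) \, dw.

-pi/6 - 1/9

Integrate by parts once (u = w, dv = cos(3*w) dw).
An antiderivative is F(w) = w*sin(3*w)/3 + cos(3*w)/9.
Then F(pi/2) - F(0) = (-pi/6) - (1/9) = -pi/6 - 1/9.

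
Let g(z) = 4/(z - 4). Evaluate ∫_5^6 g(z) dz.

An antiderivative is F(z) = 4*log(z - 4).
Then F(6) - F(5) = (log(16)) - (0) = log(16).

log(16)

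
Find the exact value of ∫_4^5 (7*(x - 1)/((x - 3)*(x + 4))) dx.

-13*log(2) + 10*log(3)

Factor the denominator: x**2 + x - 12 = (x + 4)(x - 3).
Partial fractions: 7*(x - 1)/((x - 3)*(x + 4)) = 5/(x + 4) + 2/(x - 3).
An antiderivative is F(x) = 2*log(x - 3) + 5*log(x + 4).
Then F(5) - F(4) = (2*log(2) + 10*log(3)) - (15*log(2)) = -13*log(2) + 10*log(3).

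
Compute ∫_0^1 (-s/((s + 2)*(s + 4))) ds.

Factor the denominator: s**2 + 6*s + 8 = (s + 4)(s + 2).
Partial fractions: -s/((s + 2)*(s + 4)) = -2/(s + 4) + 1/(s + 2).
An antiderivative is F(s) = log(s + 2) - 2*log(s + 4).
Then F(1) - F(0) = (log(3/25)) - (-log(8)) = log(24/25).

log(24/25)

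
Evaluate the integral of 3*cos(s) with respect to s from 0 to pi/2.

An antiderivative is F(s) = 3*sin(s).
Then F(pi/2) - F(0) = (3) - (0) = 3.

3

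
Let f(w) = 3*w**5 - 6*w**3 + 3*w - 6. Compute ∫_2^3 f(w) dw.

By the power rule, an antiderivative is F(w) = w**6/2 - 3*w**4/2 + 3*w**2/2 - 6*w.
Then F(3) - F(2) = (477/2) - (2) = 473/2.

473/2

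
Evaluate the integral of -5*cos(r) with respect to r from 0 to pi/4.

An antiderivative is F(r) = -5*sin(r).
Then F(pi/4) - F(0) = (-5*sqrt(2)/2) - (0) = -5*sqrt(2)/2.

-5*sqrt(2)/2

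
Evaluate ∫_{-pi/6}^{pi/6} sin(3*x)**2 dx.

pi/6

Use the identity sin^2(3*x) = (1 - cos(6*x))/2.
An antiderivative is F(x) = x/2 - sin(6*x)/12.
Then F(pi/6) - F(-pi/6) = (pi/12) - (-pi/12) = pi/6.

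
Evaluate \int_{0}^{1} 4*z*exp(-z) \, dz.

4 - 8*exp(-1)

Integrate by parts once (u = z, dv = 4*exp(-z) dz).
An antiderivative is F(z) = (-4*z - 4)*exp(-z).
Then F(1) - F(0) = (-8*exp(-1)) - (-4) = 4 - 8*exp(-1).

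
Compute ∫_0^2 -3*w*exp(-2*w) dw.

-3/4 + 15*exp(-4)/4

Integrate by parts once (u = w, dv = -3*exp(-2*w) dw).
An antiderivative is F(w) = (6*w + 3)*exp(-2*w)/4.
Then F(2) - F(0) = (15*exp(-4)/4) - (3/4) = -3/4 + 15*exp(-4)/4.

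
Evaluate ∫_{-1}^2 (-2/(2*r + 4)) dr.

-log(4)

An antiderivative is F(r) = -log(2*r + 4).
Then F(2) - F(-1) = (-log(8)) - (-log(2)) = -log(4).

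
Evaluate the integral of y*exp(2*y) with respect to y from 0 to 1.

Integrate by parts once (u = y, dv = exp(2*y) dy).
An antiderivative is F(y) = (2*y - 1)*exp(2*y)/4.
Then F(1) - F(0) = (exp(2)/4) - (-1/4) = 1/4 + exp(2)/4.

1/4 + exp(2)/4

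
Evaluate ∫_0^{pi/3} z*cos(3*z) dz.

-2/9

Integrate by parts once (u = z, dv = cos(3*z) dz).
An antiderivative is F(z) = z*sin(3*z)/3 + cos(3*z)/9.
Then F(pi/3) - F(0) = (-1/9) - (1/9) = -2/9.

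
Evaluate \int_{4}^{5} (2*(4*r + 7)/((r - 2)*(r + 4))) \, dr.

Factor the denominator: r**2 + 2*r - 8 = (r + 4)(r - 2).
Partial fractions: 2*(4*r + 7)/((r - 2)*(r + 4)) = 3/(r + 4) + 5/(r - 2).
An antiderivative is F(r) = 5*log(r - 2) + 3*log(r + 4).
Then F(5) - F(4) = (11*log(3)) - (14*log(2)) = -14*log(2) + 11*log(3).

-14*log(2) + 11*log(3)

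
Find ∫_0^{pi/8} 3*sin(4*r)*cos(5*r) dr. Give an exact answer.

Use the identity sin(4*r)cos(5*r) = [sin(9*r) + sin(-r)]/2.
An antiderivative is F(r) = 3*cos(r)/2 - cos(9*r)/6.
Then F(pi/8) - F(0) = (5*sqrt(sqrt(2) + 2)/6) - (4/3) = -4/3 + 5*sqrt(sqrt(2) + 2)/6.

-4/3 + 5*sqrt(sqrt(2) + 2)/6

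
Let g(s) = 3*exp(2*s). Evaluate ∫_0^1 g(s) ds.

-3/2 + 3*exp(2)/2

An antiderivative is F(s) = 3*exp(2*s)/2.
Then F(1) - F(0) = (3*exp(2)/2) - (3/2) = -3/2 + 3*exp(2)/2.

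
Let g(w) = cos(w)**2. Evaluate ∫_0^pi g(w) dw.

pi/2

Use the identity cos^2(w) = (1 + cos(2*w))/2.
An antiderivative is F(w) = w/2 + sin(2*w)/4.
Then F(pi) - F(0) = (pi/2) - (0) = pi/2.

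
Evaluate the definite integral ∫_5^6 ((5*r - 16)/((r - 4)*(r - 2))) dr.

Factor the denominator: r**2 - 6*r + 8 = (r - 2)(r - 4).
Partial fractions: (5*r - 16)/((r - 4)*(r - 2)) = 3/(r - 2) + 2/(r - 4).
An antiderivative is F(r) = 2*log(r - 4) + 3*log(r - 2).
Then F(6) - F(5) = (8*log(2)) - (log(27)) = -3*log(3) + 8*log(2).

-3*log(3) + 8*log(2)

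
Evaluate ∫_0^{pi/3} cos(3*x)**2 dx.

pi/6

Use the identity cos^2(3*x) = (1 + cos(6*x))/2.
An antiderivative is F(x) = x/2 + sin(6*x)/12.
Then F(pi/3) - F(0) = (pi/6) - (0) = pi/6.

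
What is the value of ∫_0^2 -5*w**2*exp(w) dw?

Integrate by parts twice (u = w^2, dv = -5*exp(w) dw).
An antiderivative is F(w) = (-5*w**2 + 10*w - 10)*exp(w).
Then F(2) - F(0) = (-10*exp(2)) - (-10) = 10 - 10*exp(2).

10 - 10*exp(2)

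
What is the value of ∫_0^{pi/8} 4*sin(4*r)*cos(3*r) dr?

Use the identity sin(4*r)cos(3*r) = [sin(7*r) + sin(r)]/2.
An antiderivative is F(r) = -2*cos(r) - 2*cos(7*r)/7.
Then F(pi/8) - F(0) = (-6*sqrt(sqrt(2) + 2)/7) - (-16/7) = 16/7 - 6*sqrt(sqrt(2) + 2)/7.

16/7 - 6*sqrt(sqrt(2) + 2)/7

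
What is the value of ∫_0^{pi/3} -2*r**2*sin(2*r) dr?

Integrate by parts twice (u = r^2, dv = -2*sin(2*r) dr).
An antiderivative is F(r) = r**2*cos(2*r) - r*sin(2*r) - cos(2*r)/2.
Then F(pi/3) - F(0) = (-sqrt(3)*pi/6 - pi**2/18 + 1/4) - (-1/2) = -sqrt(3)*pi/6 - pi**2/18 + 3/4.

-sqrt(3)*pi/6 - pi**2/18 + 3/4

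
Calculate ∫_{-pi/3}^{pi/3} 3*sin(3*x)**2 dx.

pi

Use the identity sin^2(3*x) = (1 - cos(6*x))/2.
An antiderivative is F(x) = 3*x/2 - sin(6*x)/4.
Then F(pi/3) - F(-pi/3) = (pi/2) - (-pi/2) = pi.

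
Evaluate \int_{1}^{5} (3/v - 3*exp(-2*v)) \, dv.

-3*exp(-2)/2 + 3*exp(-10)/2 + 3*log(5)

An antiderivative is F(v) = 3*log(v) + 3*exp(-2*v)/2.
Then F(5) - F(1) = (3*exp(-10)/2 + 3*log(5)) - (3*exp(-2)/2) = -3*exp(-2)/2 + 3*exp(-10)/2 + 3*log(5).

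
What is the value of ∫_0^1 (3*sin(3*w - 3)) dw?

-1 + cos(3)

Let u = 3*w - 3, so du = 3 dw. When w = 0, u = -3; when w = 1, u = 0.
The integral becomes ∫ sin(u) du from -3 to 0, with antiderivative -cos(u).
Back in w: F(w) = -cos(3*w - 3).
Then F(1) - F(0) = (-1) - (-cos(3)) = -1 + cos(3).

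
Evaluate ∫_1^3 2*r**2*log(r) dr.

Integrate by parts once (u = ln r, dv = 2*r**2 dr).
An antiderivative is F(r) = 2*r**3*(3*log(r) - 1)/9.
Then F(3) - F(1) = (-6 + 18*log(3)) - (-2/9) = -52/9 + 18*log(3).

-52/9 + 18*log(3)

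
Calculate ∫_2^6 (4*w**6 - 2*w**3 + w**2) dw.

3345712/21

By the power rule, an antiderivative is F(w) = 4*w**7/7 - w**4/2 + w**3/3.
Then F(6) - F(2) = (1115712/7) - (1424/21) = 3345712/21.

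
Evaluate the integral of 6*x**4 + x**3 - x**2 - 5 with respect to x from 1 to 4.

By the power rule, an antiderivative is F(x) = 6*x**5/5 + x**4/4 - x**3/3 - 5*x.
Then F(4) - F(1) = (18772/15) - (-233/60) = 25107/20.

25107/20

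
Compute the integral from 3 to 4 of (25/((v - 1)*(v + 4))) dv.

Factor the denominator: v**2 + 3*v - 4 = (v + 4)(v - 1).
Partial fractions: 25/((v - 1)*(v + 4)) = -5/(v + 4) + 5/(v - 1).
An antiderivative is F(v) = 5*log(v - 1) - 5*log(v + 4).
Then F(4) - F(3) = (-15*log(2) + 5*log(3)) - (-5*log(7) + 5*log(2)) = -20*log(2) + 5*log(3) + 5*log(7).

-20*log(2) + 5*log(3) + 5*log(7)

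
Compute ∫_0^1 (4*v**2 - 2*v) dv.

1/3

By the power rule, an antiderivative is F(v) = 4*v**3/3 - v**2.
Then F(1) - F(0) = (1/3) - (0) = 1/3.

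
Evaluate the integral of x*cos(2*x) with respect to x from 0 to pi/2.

-1/2

Integrate by parts once (u = x, dv = cos(2*x) dx).
An antiderivative is F(x) = x*sin(2*x)/2 + cos(2*x)/4.
Then F(pi/2) - F(0) = (-1/4) - (1/4) = -1/2.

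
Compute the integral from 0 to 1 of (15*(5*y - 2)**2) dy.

Let u = 5*y - 2, so du = 5 dy. When y = 0, u = -2; when y = 1, u = 3.
The integral becomes 3·∫ u**2 du from -2 to 3, with antiderivative u**3.
Back in y: F(y) = (5*y - 2)**3.
Then F(1) - F(0) = (27) - (-8) = 35.

35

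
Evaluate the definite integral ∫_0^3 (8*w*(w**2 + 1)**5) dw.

666666

Let u = w**2 + 1, so du = 2*w dw. When w = 0, u = 1; when w = 3, u = 10.
The integral becomes 4·∫ u**5 du from 1 to 10, with antiderivative 2*u**6/3.
Back in w: F(w) = 2*(w**2 + 1)**6/3.
Then F(3) - F(0) = (2000000/3) - (2/3) = 666666.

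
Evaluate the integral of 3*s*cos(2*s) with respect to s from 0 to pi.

Integrate by parts once (u = s, dv = 3*cos(2*s) ds).
An antiderivative is F(s) = 3*s*sin(2*s)/2 + 3*cos(2*s)/4.
Then F(pi) - F(0) = (3/4) - (3/4) = 0.

0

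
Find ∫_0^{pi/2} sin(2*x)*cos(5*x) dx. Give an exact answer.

Use the identity sin(2*x)cos(5*x) = [sin(7*x) + sin(-3*x)]/2.
An antiderivative is F(x) = cos(3*x)/6 - cos(7*x)/14.
Then F(pi/2) - F(0) = (0) - (2/21) = -2/21.

-2/21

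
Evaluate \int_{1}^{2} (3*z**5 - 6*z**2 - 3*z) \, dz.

13

By the power rule, an antiderivative is F(z) = z**6/2 - 2*z**3 - 3*z**2/2.
Then F(2) - F(1) = (10) - (-3) = 13.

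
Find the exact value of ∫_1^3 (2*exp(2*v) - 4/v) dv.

-exp(2) - log(81) + exp(6)

An antiderivative is F(v) = exp(2*v) - 4*log(v).
Then F(3) - F(1) = (-log(81) + exp(6)) - (exp(2)) = -exp(2) - log(81) + exp(6).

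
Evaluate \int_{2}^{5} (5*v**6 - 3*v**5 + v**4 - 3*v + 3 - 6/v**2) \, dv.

By the power rule, an antiderivative is F(v) = 5*v**7/7 - v**6/2 + v**5/5 - 3*v**2/2 + 3*v + 6/v.
Then F(5) - F(2) = (1700817/35) - (2409/35) = 1698408/35.

1698408/35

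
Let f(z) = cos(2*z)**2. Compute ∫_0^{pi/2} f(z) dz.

Use the identity cos^2(2*z) = (1 + cos(4*z))/2.
An antiderivative is F(z) = z/2 + sin(4*z)/8.
Then F(pi/2) - F(0) = (pi/4) - (0) = pi/4.

pi/4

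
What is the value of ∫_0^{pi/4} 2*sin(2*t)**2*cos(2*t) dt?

1/3

Let u = sin(2*t), so du = 2*cos(2*t) dt. When t = 0, u = 0; when t = pi/4, u = 1.
The integral becomes ∫ u**2 du from 0 to 1, with antiderivative u**3/3.
Back in t: F(t) = sin(2*t)**3/3.
Then F(pi/4) - F(0) = (1/3) - (0) = 1/3.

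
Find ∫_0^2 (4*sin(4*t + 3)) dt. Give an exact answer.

Let u = 4*t + 3, so du = 4 dt. When t = 0, u = 3; when t = 2, u = 11.
The integral becomes ∫ sin(u) du from 3 to 11, with antiderivative -cos(u).
Back in t: F(t) = -cos(4*t + 3).
Then F(2) - F(0) = (-cos(11)) - (-cos(3)) = cos(3) - cos(11).

cos(3) - cos(11)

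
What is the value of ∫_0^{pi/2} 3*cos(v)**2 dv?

Use the identity cos^2(v) = (1 + cos(2*v))/2.
An antiderivative is F(v) = 3*v/2 + 3*sin(2*v)/4.
Then F(pi/2) - F(0) = (3*pi/4) - (0) = 3*pi/4.

3*pi/4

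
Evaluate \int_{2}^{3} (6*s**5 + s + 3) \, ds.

1341/2

By the power rule, an antiderivative is F(s) = s**6 + s**2/2 + 3*s.
Then F(3) - F(2) = (1485/2) - (72) = 1341/2.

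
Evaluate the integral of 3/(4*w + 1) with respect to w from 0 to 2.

3*log(3)/2

An antiderivative is F(w) = 3*log(4*w + 1)/4.
Then F(2) - F(0) = (3*log(3)/2) - (0) = 3*log(3)/2.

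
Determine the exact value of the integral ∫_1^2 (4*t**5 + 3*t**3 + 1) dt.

By the power rule, an antiderivative is F(t) = 2*t**6/3 + 3*t**4/4 + t.
Then F(2) - F(1) = (170/3) - (29/12) = 217/4.

217/4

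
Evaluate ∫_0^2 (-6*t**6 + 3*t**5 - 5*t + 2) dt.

-586/7

By the power rule, an antiderivative is F(t) = -6*t**7/7 + t**6/2 - 5*t**2/2 + 2*t.
Then F(2) - F(0) = (-586/7) - (0) = -586/7.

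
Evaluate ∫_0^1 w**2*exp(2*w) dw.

-1/4 + exp(2)/4

Integrate by parts twice (u = w^2, dv = exp(2*w) dw).
An antiderivative is F(w) = (2*w**2 - 2*w + 1)*exp(2*w)/4.
Then F(1) - F(0) = (exp(2)/4) - (1/4) = -1/4 + exp(2)/4.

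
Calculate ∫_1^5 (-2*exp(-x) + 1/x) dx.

-2*exp(-1) + 2*exp(-5) + log(5)

An antiderivative is F(x) = log(x) + 2*exp(-x).
Then F(5) - F(1) = (2*exp(-5) + log(5)) - (2*exp(-1)) = -2*exp(-1) + 2*exp(-5) + log(5).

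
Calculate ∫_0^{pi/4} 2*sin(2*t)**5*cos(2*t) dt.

Let u = sin(2*t), so du = 2*cos(2*t) dt. When t = 0, u = 0; when t = pi/4, u = 1.
The integral becomes ∫ u**5 du from 0 to 1, with antiderivative u**6/6.
Back in t: F(t) = sin(2*t)**6/6.
Then F(pi/4) - F(0) = (1/6) - (0) = 1/6.

1/6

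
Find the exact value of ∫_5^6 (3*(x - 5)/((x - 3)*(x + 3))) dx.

-11*log(2) + 7*log(3)

Factor the denominator: x**2 - 9 = (x + 3)(x - 3).
Partial fractions: 3*(x - 5)/((x - 3)*(x + 3)) = 4/(x + 3) - 1/(x - 3).
An antiderivative is F(x) = -log(x - 3) + 4*log(x + 3).
Then F(6) - F(5) = (7*log(3)) - (11*log(2)) = -11*log(2) + 7*log(3).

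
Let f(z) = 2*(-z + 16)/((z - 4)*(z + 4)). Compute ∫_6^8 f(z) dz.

-5*log(3) - 2*log(2) + 5*log(5)

Factor the denominator: z**2 - 16 = (z + 4)(z - 4).
Partial fractions: 2*(-z + 16)/((z - 4)*(z + 4)) = -5/(z + 4) + 3/(z - 4).
An antiderivative is F(z) = 3*log(z - 4) - 5*log(z + 4).
Then F(8) - F(6) = (-5*log(3) - 4*log(2)) - (-5*log(5) - 2*log(2)) = -5*log(3) - 2*log(2) + 5*log(5).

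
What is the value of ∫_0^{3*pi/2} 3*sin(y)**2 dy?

Use the identity sin^2(y) = (1 - cos(2*y))/2.
An antiderivative is F(y) = 3*y/2 - 3*sin(2*y)/4.
Then F(3*pi/2) - F(0) = (9*pi/4) - (0) = 9*pi/4.

9*pi/4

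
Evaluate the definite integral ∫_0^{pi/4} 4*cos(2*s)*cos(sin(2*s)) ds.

2*sin(1)

Let u = sin(2*s), so du = 2*cos(2*s) ds. When s = 0, u = 0; when s = pi/4, u = 1.
The integral becomes 2·∫ cos(u) du from 0 to 1, with antiderivative 2*sin(u).
Back in s: F(s) = 2*sin(sin(2*s)).
Then F(pi/4) - F(0) = (2*sin(1)) - (0) = 2*sin(1).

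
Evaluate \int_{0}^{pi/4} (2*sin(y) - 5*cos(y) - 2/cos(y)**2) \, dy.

An antiderivative is F(y) = -5*sin(y) - 2*cos(y) - 2*tan(y).
Then F(pi/4) - F(0) = (-7*sqrt(2)/2 - 2) - (-2) = -7*sqrt(2)/2.

-7*sqrt(2)/2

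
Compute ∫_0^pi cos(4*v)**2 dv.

Use the identity cos^2(4*v) = (1 + cos(8*v))/2.
An antiderivative is F(v) = v/2 + sin(8*v)/16.
Then F(pi) - F(0) = (pi/2) - (0) = pi/2.

pi/2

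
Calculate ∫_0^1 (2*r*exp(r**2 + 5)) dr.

-exp(5) + exp(6)

Let u = r**2 + 5, so du = 2*r dr. When r = 0, u = 5; when r = 1, u = 6.
The integral becomes ∫ exp(u) du from 5 to 6, with antiderivative exp(u).
Back in r: F(r) = exp(r**2 + 5).
Then F(1) - F(0) = (exp(6)) - (exp(5)) = -exp(5) + exp(6).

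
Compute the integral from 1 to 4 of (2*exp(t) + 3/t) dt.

An antiderivative is F(t) = 2*exp(t) + 3*log(t).
Then F(4) - F(1) = (log(64) + 2*exp(4)) - (2*exp(1)) = -2*exp(1) + 6*log(2) + 2*exp(4).

-2*exp(1) + 6*log(2) + 2*exp(4)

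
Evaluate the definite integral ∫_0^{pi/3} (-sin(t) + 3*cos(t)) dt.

-1/2 + 3*sqrt(3)/2

An antiderivative is F(t) = 3*sin(t) + cos(t).
Then F(pi/3) - F(0) = (1/2 + 3*sqrt(3)/2) - (1) = -1/2 + 3*sqrt(3)/2.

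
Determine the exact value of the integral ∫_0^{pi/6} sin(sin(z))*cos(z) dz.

Let u = sin(z), so du = cos(z) dz. When z = 0, u = 0; when z = pi/6, u = 1/2.
The integral becomes ∫ sin(u) du from 0 to 1/2, with antiderivative -cos(u).
Back in z: F(z) = -cos(sin(z)).
Then F(pi/6) - F(0) = (-cos(1/2)) - (-1) = 1 - cos(1/2).

1 - cos(1/2)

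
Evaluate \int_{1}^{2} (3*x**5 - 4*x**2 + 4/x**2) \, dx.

145/6

By the power rule, an antiderivative is F(x) = x**6/2 - 4*x**3/3 - 4/x.
Then F(2) - F(1) = (58/3) - (-29/6) = 145/6.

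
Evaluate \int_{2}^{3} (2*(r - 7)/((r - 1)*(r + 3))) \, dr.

Factor the denominator: r**2 + 2*r - 3 = (r + 3)(r - 1).
Partial fractions: 2*(r - 7)/((r - 1)*(r + 3)) = 5/(r + 3) - 3/(r - 1).
An antiderivative is F(r) = -3*log(r - 1) + 5*log(r + 3).
Then F(3) - F(2) = (2*log(2) + 5*log(3)) - (5*log(5)) = -5*log(5) + 2*log(2) + 5*log(3).

-5*log(5) + 2*log(2) + 5*log(3)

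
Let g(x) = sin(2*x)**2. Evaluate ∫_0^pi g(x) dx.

pi/2

Use the identity sin^2(2*x) = (1 - cos(4*x))/2.
An antiderivative is F(x) = x/2 - sin(4*x)/8.
Then F(pi) - F(0) = (pi/2) - (0) = pi/2.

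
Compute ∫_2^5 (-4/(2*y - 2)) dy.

An antiderivative is F(y) = -2*log(2*y - 2).
Then F(5) - F(2) = (-log(64)) - (-log(4)) = -log(16).

-log(16)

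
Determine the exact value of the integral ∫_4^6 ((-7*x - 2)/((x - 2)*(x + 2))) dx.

-10*log(2) + 3*log(3)

Factor the denominator: x**2 - 4 = (x + 2)(x - 2).
Partial fractions: (-7*x - 2)/((x - 2)*(x + 2)) = -3/(x + 2) - 4/(x - 2).
An antiderivative is F(x) = -4*log(x - 2) - 3*log(x + 2).
Then F(6) - F(4) = (-17*log(2)) - (-7*log(2) - 3*log(3)) = -10*log(2) + 3*log(3).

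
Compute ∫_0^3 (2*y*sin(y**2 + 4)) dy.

-cos(13) + cos(4)

Let u = y**2 + 4, so du = 2*y dy. When y = 0, u = 4; when y = 3, u = 13.
The integral becomes ∫ sin(u) du from 4 to 13, with antiderivative -cos(u).
Back in y: F(y) = -cos(y**2 + 4).
Then F(3) - F(0) = (-cos(13)) - (-cos(4)) = -cos(13) + cos(4).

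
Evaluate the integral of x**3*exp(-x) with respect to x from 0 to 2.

Integrate by parts 3 times (u = x^3, dv = exp(-x) dx).
An antiderivative is F(x) = (-x**3 - 3*x**2 - 6*x - 6)*exp(-x).
Then F(2) - F(0) = (-38*exp(-2)) - (-6) = 6 - 38*exp(-2).

6 - 38*exp(-2)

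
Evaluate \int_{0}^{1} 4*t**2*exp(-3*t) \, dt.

8/27 - 68*exp(-3)/27

Integrate by parts twice (u = t^2, dv = 4*exp(-3*t) dt).
An antiderivative is F(t) = (-36*t**2 - 24*t - 8)*exp(-3*t)/27.
Then F(1) - F(0) = (-68*exp(-3)/27) - (-8/27) = 8/27 - 68*exp(-3)/27.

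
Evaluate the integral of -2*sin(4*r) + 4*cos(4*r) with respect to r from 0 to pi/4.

-1

An antiderivative is F(r) = sin(4*r) + cos(4*r)/2.
Then F(pi/4) - F(0) = (-1/2) - (1/2) = -1.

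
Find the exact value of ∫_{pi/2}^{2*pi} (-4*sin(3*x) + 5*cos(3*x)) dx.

3

An antiderivative is F(x) = 5*sin(3*x)/3 + 4*cos(3*x)/3.
Then F(2*pi) - F(pi/2) = (4/3) - (-5/3) = 3.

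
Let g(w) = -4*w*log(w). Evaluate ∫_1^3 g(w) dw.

Integrate by parts once (u = ln w, dv = -4*w dw).
An antiderivative is F(w) = -w**2*(2*log(w) - 1).
Then F(3) - F(1) = (9 - 18*log(3)) - (1) = 8 - 18*log(3).

8 - 18*log(3)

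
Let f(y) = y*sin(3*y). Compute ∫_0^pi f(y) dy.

pi/3

Integrate by parts once (u = y, dv = sin(3*y) dy).
An antiderivative is F(y) = -y*cos(3*y)/3 + sin(3*y)/9.
Then F(pi) - F(0) = (pi/3) - (0) = pi/3.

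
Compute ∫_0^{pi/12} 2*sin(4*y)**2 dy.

Use the identity sin^2(4*y) = (1 - cos(8*y))/2.
An antiderivative is F(y) = y - sin(8*y)/8.
Then F(pi/12) - F(0) = (-sqrt(3)/16 + pi/12) - (0) = -sqrt(3)/16 + pi/12.

-sqrt(3)/16 + pi/12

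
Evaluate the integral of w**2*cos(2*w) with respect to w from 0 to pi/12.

Integrate by parts twice (u = w^2, dv = cos(2*w) dw).
An antiderivative is F(w) = w**2*sin(2*w)/2 + w*cos(2*w)/2 - sin(2*w)/4.
Then F(pi/12) - F(0) = (-1/8 + pi**2/576 + sqrt(3)*pi/48) - (0) = -1/8 + pi**2/576 + sqrt(3)*pi/48.

-1/8 + pi**2/576 + sqrt(3)*pi/48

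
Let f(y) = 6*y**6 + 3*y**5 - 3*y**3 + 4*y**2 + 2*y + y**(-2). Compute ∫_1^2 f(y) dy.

11923/84

By the power rule, an antiderivative is F(y) = 6*y**7/7 + y**6/2 - 3*y**4/4 + 4*y**3/3 + y**2 - 1/y.
Then F(2) - F(1) = (6043/42) - (163/84) = 11923/84.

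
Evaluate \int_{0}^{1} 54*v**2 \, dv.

18

Let u = 3*v, so du = 3 dv. When v = 0, u = 0; when v = 1, u = 3.
The integral becomes 2·∫ u**2 du from 0 to 3, with antiderivative 2*u**3/3.
Back in v: F(v) = 18*v**3.
Then F(1) - F(0) = (18) - (0) = 18.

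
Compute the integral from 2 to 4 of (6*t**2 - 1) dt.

110

By the power rule, an antiderivative is F(t) = 2*t**3 - t.
Then F(4) - F(2) = (124) - (14) = 110.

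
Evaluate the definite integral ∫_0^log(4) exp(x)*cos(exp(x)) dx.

Let u = exp(x), so du = exp(x) dx. When x = 0, u = 1; when x = log(4), u = 4.
The integral becomes ∫ cos(u) du from 1 to 4, with antiderivative sin(u).
Back in x: F(x) = sin(exp(x)).
Then F(log(4)) - F(0) = (sin(4)) - (sin(1)) = -sin(1) + sin(4).

-sin(1) + sin(4)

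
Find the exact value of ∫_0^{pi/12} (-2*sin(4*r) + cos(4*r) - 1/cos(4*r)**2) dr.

-1/4 - sqrt(3)/8

An antiderivative is F(r) = sin(4*r)/4 + cos(4*r)/2 - tan(4*r)/4.
Then F(pi/12) - F(0) = (1/4 - sqrt(3)/8) - (1/2) = -1/4 - sqrt(3)/8.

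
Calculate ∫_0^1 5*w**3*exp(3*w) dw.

Integrate by parts 3 times (u = w^3, dv = 5*exp(3*w) dw).
An antiderivative is F(w) = (45*w**3 - 45*w**2 + 30*w - 10)*exp(3*w)/27.
Then F(1) - F(0) = (20*exp(3)/27) - (-10/27) = 10/27 + 20*exp(3)/27.

10/27 + 20*exp(3)/27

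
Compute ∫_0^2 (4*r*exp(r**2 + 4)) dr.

-2*(1 - exp(4))*exp(4)

Let u = r**2 + 4, so du = 2*r dr. When r = 0, u = 4; when r = 2, u = 8.
The integral becomes 2·∫ exp(u) du from 4 to 8, with antiderivative 2*exp(u).
Back in r: F(r) = 2*exp(r**2 + 4).
Then F(2) - F(0) = (2*exp(8)) - (2*exp(4)) = -2*(1 - exp(4))*exp(4).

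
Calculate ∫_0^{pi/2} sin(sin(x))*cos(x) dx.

1 - cos(1)

Let u = sin(x), so du = cos(x) dx. When x = 0, u = 0; when x = pi/2, u = 1.
The integral becomes ∫ sin(u) du from 0 to 1, with antiderivative -cos(u).
Back in x: F(x) = -cos(sin(x)).
Then F(pi/2) - F(0) = (-cos(1)) - (-1) = 1 - cos(1).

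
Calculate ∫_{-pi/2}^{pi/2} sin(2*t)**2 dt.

Use the identity sin^2(2*t) = (1 - cos(4*t))/2.
An antiderivative is F(t) = t/2 - sin(4*t)/8.
Then F(pi/2) - F(-pi/2) = (pi/4) - (-pi/4) = pi/2.

pi/2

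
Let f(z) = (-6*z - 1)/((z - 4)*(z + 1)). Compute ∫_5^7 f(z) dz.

Factor the denominator: z**2 - 3*z - 4 = (z + 1)(z - 4).
Partial fractions: (-6*z - 1)/((z - 4)*(z + 1)) = -1/(z + 1) - 5/(z - 4).
An antiderivative is F(z) = -5*log(z - 4) - log(z + 1).
Then F(7) - F(5) = (-5*log(3) - 3*log(2)) - (-log(6)) = -4*log(3) - 2*log(2).

-4*log(3) - 2*log(2)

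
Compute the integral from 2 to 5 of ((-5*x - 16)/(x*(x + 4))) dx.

-4*log(5) - log(3) + 5*log(2)

Factor the denominator: x**2 + 4*x = (x + 4)x.
Partial fractions: (-5*x - 16)/(x*(x + 4)) = -1/(x + 4) - 4/x.
An antiderivative is F(x) = -4*log(x) - log(x + 4).
Then F(5) - F(2) = (-4*log(5) - 2*log(3)) - (-log(96)) = -4*log(5) - log(3) + 5*log(2).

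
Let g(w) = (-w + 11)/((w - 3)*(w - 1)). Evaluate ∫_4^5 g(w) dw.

-6*log(2) + 5*log(3)

Factor the denominator: w**2 - 4*w + 3 = (w - 1)(w - 3).
Partial fractions: (-w + 11)/((w - 3)*(w - 1)) = -5/(w - 1) + 4/(w - 3).
An antiderivative is F(w) = 4*log(w - 3) - 5*log(w - 1).
Then F(5) - F(4) = (-log(64)) - (-5*log(3)) = -6*log(2) + 5*log(3).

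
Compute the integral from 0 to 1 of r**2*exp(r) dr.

-2 + E

Integrate by parts twice (u = r^2, dv = exp(r) dr).
An antiderivative is F(r) = (r**2 - 2*r + 2)*exp(r).
Then F(1) - F(0) = (E) - (2) = -2 + E.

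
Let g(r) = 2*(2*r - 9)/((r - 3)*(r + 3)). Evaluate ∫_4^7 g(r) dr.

Factor the denominator: r**2 - 9 = (r + 3)(r - 3).
Partial fractions: 2*(2*r - 9)/((r - 3)*(r + 3)) = 5/(r + 3) - 1/(r - 3).
An antiderivative is F(r) = -log(r - 3) + 5*log(r + 3).
Then F(7) - F(4) = (3*log(2) + 5*log(5)) - (5*log(7)) = -5*log(7) + 3*log(2) + 5*log(5).

-5*log(7) + 3*log(2) + 5*log(5)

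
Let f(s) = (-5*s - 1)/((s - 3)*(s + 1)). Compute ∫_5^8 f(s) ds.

-4*log(5) - log(3) + 5*log(2)

Factor the denominator: s**2 - 2*s - 3 = (s + 1)(s - 3).
Partial fractions: (-5*s - 1)/((s - 3)*(s + 1)) = -1/(s + 1) - 4/(s - 3).
An antiderivative is F(s) = -4*log(s - 3) - log(s + 1).
Then F(8) - F(5) = (-4*log(5) - 2*log(3)) - (-log(96)) = -4*log(5) - log(3) + 5*log(2).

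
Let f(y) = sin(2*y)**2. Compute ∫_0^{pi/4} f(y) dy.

pi/8

Use the identity sin^2(2*y) = (1 - cos(4*y))/2.
An antiderivative is F(y) = y/2 - sin(4*y)/8.
Then F(pi/4) - F(0) = (pi/8) - (0) = pi/8.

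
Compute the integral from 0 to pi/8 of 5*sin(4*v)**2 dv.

5*pi/16

Use the identity sin^2(4*v) = (1 - cos(8*v))/2.
An antiderivative is F(v) = 5*v/2 - 5*sin(8*v)/16.
Then F(pi/8) - F(0) = (5*pi/16) - (0) = 5*pi/16.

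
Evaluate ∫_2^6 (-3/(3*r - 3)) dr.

-log(5)

An antiderivative is F(r) = -log(3*r - 3).
Then F(6) - F(2) = (-log(15)) - (-log(3)) = -log(5).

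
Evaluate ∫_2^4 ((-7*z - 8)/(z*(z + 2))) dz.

-log(54)

Factor the denominator: z**2 + 2*z = (z + 2)z.
Partial fractions: (-7*z - 8)/(z*(z + 2)) = -3/(z + 2) - 4/z.
An antiderivative is F(z) = -4*log(z) - 3*log(z + 2).
Then F(4) - F(2) = (-11*log(2) - 3*log(3)) - (-10*log(2)) = -log(54).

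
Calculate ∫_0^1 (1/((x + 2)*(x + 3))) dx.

Factor the denominator: x**2 + 5*x + 6 = (x + 3)(x + 2).
Partial fractions: 1/((x + 2)*(x + 3)) = -1/(x + 3) + 1/(x + 2).
An antiderivative is F(x) = log(x + 2) - log(x + 3).
Then F(1) - F(0) = (log(3/4)) - (log(2/3)) = log(9/8).

log(9/8)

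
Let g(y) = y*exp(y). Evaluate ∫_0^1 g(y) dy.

1

Integrate by parts once (u = y, dv = exp(y) dy).
An antiderivative is F(y) = (y - 1)*exp(y).
Then F(1) - F(0) = (0) - (-1) = 1.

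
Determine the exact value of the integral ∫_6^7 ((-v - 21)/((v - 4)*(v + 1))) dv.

-4*log(7) - 5*log(3) + 17*log(2)

Factor the denominator: v**2 - 3*v - 4 = (v + 1)(v - 4).
Partial fractions: (-v - 21)/((v - 4)*(v + 1)) = 4/(v + 1) - 5/(v - 4).
An antiderivative is F(v) = -5*log(v - 4) + 4*log(v + 1).
Then F(7) - F(6) = (-5*log(3) + 12*log(2)) - (-5*log(2) + 4*log(7)) = -4*log(7) - 5*log(3) + 17*log(2).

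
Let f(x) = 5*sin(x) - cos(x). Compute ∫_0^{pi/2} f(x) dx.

An antiderivative is F(x) = -sin(x) - 5*cos(x).
Then F(pi/2) - F(0) = (-1) - (-5) = 4.

4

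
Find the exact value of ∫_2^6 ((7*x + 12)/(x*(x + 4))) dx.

Factor the denominator: x**2 + 4*x = (x + 4)x.
Partial fractions: (7*x + 12)/(x*(x + 4)) = 4/(x + 4) + 3/x.
An antiderivative is F(x) = 3*log(x) + 4*log(x + 4).
Then F(6) - F(2) = (3*log(3) + 7*log(2) + 4*log(5)) - (4*log(3) + 7*log(2)) = -log(3) + 4*log(5).

-log(3) + 4*log(5)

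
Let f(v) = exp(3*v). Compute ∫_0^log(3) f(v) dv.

Let u = exp(v), so du = exp(v) dv. When v = 0, u = 1; when v = log(3), u = 3.
The integral becomes ∫ u**2 du from 1 to 3, with antiderivative u**3/3.
Back in v: F(v) = exp(3*v)/3.
Then F(log(3)) - F(0) = (9) - (1/3) = 26/3.

26/3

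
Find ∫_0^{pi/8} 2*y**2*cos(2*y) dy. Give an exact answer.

sqrt(2)*(-32 + pi**2 + 8*pi)/128

Integrate by parts twice (u = y^2, dv = 2*cos(2*y) dy).
An antiderivative is F(y) = y**2*sin(2*y) + y*cos(2*y) - sin(2*y)/2.
Then F(pi/8) - F(0) = (sqrt(2)*(-32 + pi**2 + 8*pi)/128) - (0) = sqrt(2)*(-32 + pi**2 + 8*pi)/128.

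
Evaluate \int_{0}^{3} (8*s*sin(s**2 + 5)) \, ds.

Let u = s**2 + 5, so du = 2*s ds. When s = 0, u = 5; when s = 3, u = 14.
The integral becomes 4·∫ sin(u) du from 5 to 14, with antiderivative -4*cos(u).
Back in s: F(s) = -4*cos(s**2 + 5).
Then F(3) - F(0) = (-4*cos(14)) - (-4*cos(5)) = -4*cos(14) + 4*cos(5).

-4*cos(14) + 4*cos(5)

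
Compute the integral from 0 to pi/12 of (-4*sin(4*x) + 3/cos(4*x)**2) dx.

-1/2 + 3*sqrt(3)/4

An antiderivative is F(x) = cos(4*x) + 3*tan(4*x)/4.
Then F(pi/12) - F(0) = (1/2 + 3*sqrt(3)/4) - (1) = -1/2 + 3*sqrt(3)/4.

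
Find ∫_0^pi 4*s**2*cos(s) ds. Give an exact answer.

-8*pi

Integrate by parts twice (u = s^2, dv = 4*cos(s) ds).
An antiderivative is F(s) = 4*s**2*sin(s) + 8*s*cos(s) - 8*sin(s).
Then F(pi) - F(0) = (-8*pi) - (0) = -8*pi.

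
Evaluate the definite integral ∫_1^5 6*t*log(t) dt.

Integrate by parts once (u = ln t, dv = 6*t dt).
An antiderivative is F(t) = 3*t**2*(2*log(t) - 1)/2.
Then F(5) - F(1) = (-75/2 + 75*log(5)) - (-3/2) = -36 + 75*log(5).

-36 + 75*log(5)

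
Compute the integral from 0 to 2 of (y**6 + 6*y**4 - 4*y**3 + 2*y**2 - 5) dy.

3782/105

By the power rule, an antiderivative is F(y) = y**7/7 + 6*y**5/5 - y**4 + 2*y**3/3 - 5*y.
Then F(2) - F(0) = (3782/105) - (0) = 3782/105.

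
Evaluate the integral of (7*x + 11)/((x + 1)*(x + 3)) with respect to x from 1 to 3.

Factor the denominator: x**2 + 4*x + 3 = (x + 3)(x + 1).
Partial fractions: (7*x + 11)/((x + 1)*(x + 3)) = 5/(x + 3) + 2/(x + 1).
An antiderivative is F(x) = 2*log(x + 1) + 5*log(x + 3).
Then F(3) - F(1) = (5*log(3) + 9*log(2)) - (12*log(2)) = -3*log(2) + 5*log(3).

-3*log(2) + 5*log(3)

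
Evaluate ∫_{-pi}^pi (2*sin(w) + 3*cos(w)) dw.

0

An antiderivative is F(w) = 3*sin(w) - 2*cos(w).
Then F(pi) - F(-pi) = (2) - (2) = 0.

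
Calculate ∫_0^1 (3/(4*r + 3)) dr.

An antiderivative is F(r) = 3*log(4*r + 3)/4.
Then F(1) - F(0) = (3*log(7)/4) - (3*log(3)/4) = -3*log(3)/4 + 3*log(7)/4.

-3*log(3)/4 + 3*log(7)/4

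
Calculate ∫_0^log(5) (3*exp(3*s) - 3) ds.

124 - 3*log(5)

An antiderivative is F(s) = exp(3*s) - 3*s.
Then F(log(5)) - F(0) = (125 - 3*log(5)) - (1) = 124 - 3*log(5).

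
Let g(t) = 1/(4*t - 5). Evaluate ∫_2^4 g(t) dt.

-log(3)/4 + log(11)/4

An antiderivative is F(t) = log(4*t - 5)/4.
Then F(4) - F(2) = (log(11)/4) - (log(3)/4) = -log(3)/4 + log(11)/4.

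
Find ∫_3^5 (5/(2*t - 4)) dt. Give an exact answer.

An antiderivative is F(t) = 5*log(2*t - 4)/2.
Then F(5) - F(3) = (5*log(6)/2) - (5*log(2)/2) = 5*log(3)/2.

5*log(3)/2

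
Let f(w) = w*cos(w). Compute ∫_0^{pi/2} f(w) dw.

-1 + pi/2

Integrate by parts once (u = w, dv = cos(w) dw).
An antiderivative is F(w) = w*sin(w) + cos(w).
Then F(pi/2) - F(0) = (pi/2) - (1) = -1 + pi/2.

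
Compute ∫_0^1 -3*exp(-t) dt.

-3 + 3*exp(-1)

An antiderivative is F(t) = 3*exp(-t).
Then F(1) - F(0) = (3*exp(-1)) - (3) = -3 + 3*exp(-1).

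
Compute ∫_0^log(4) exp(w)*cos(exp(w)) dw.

-sin(1) + sin(4)

Let u = exp(w), so du = exp(w) dw. When w = 0, u = 1; when w = log(4), u = 4.
The integral becomes ∫ cos(u) du from 1 to 4, with antiderivative sin(u).
Back in w: F(w) = sin(exp(w)).
Then F(log(4)) - F(0) = (sin(4)) - (sin(1)) = -sin(1) + sin(4).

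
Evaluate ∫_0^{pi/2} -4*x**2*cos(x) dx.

8 - pi**2

Integrate by parts twice (u = x^2, dv = -4*cos(x) dx).
An antiderivative is F(x) = -4*x**2*sin(x) - 8*x*cos(x) + 8*sin(x).
Then F(pi/2) - F(0) = (8 - pi**2) - (0) = 8 - pi**2.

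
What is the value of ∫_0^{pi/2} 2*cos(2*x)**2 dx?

pi/2

Use the identity cos^2(2*x) = (1 + cos(4*x))/2.
An antiderivative is F(x) = x + sin(4*x)/4.
Then F(pi/2) - F(0) = (pi/2) - (0) = pi/2.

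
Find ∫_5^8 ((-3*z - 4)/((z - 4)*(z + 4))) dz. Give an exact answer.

log(3/64)

Factor the denominator: z**2 - 16 = (z + 4)(z - 4).
Partial fractions: (-3*z - 4)/((z - 4)*(z + 4)) = -1/(z + 4) - 2/(z - 4).
An antiderivative is F(z) = -2*log(z - 4) - log(z + 4).
Then F(8) - F(5) = (-6*log(2) - log(3)) - (-log(9)) = log(3/64).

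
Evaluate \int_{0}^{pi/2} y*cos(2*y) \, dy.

Integrate by parts once (u = y, dv = cos(2*y) dy).
An antiderivative is F(y) = y*sin(2*y)/2 + cos(2*y)/4.
Then F(pi/2) - F(0) = (-1/4) - (1/4) = -1/2.

-1/2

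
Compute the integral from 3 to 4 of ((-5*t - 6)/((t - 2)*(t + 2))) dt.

log(5/96)

Factor the denominator: t**2 - 4 = (t + 2)(t - 2).
Partial fractions: (-5*t - 6)/((t - 2)*(t + 2)) = -1/(t + 2) - 4/(t - 2).
An antiderivative is F(t) = -4*log(t - 2) - log(t + 2).
Then F(4) - F(3) = (-log(96)) - (-log(5)) = log(5/96).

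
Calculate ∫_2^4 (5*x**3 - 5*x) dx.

270

By the power rule, an antiderivative is F(x) = 5*x**4/4 - 5*x**2/2.
Then F(4) - F(2) = (280) - (10) = 270.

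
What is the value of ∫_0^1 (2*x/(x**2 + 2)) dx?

log(3/2)

Let u = x**2 + 2, so du = 2*x dx. When x = 0, u = 2; when x = 1, u = 3.
The integral becomes ∫ 1/u du from 2 to 3, with antiderivative log(u).
Back in x: F(x) = log(x**2 + 2).
Then F(1) - F(0) = (log(3)) - (log(2)) = log(3/2).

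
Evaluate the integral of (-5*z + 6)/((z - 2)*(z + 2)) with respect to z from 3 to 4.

-4*log(3) - 5*log(2) + 4*log(5)

Factor the denominator: z**2 - 4 = (z + 2)(z - 2).
Partial fractions: (-5*z + 6)/((z - 2)*(z + 2)) = -4/(z + 2) - 1/(z - 2).
An antiderivative is F(z) = -log(z - 2) - 4*log(z + 2).
Then F(4) - F(3) = (-4*log(3) - 5*log(2)) - (-4*log(5)) = -4*log(3) - 5*log(2) + 4*log(5).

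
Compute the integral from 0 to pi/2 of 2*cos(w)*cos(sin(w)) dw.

Let u = sin(w), so du = cos(w) dw. When w = 0, u = 0; when w = pi/2, u = 1.
The integral becomes 2·∫ cos(u) du from 0 to 1, with antiderivative 2*sin(u).
Back in w: F(w) = 2*sin(sin(w)).
Then F(pi/2) - F(0) = (2*sin(1)) - (0) = 2*sin(1).

2*sin(1)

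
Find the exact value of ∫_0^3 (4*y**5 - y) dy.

963/2

By the power rule, an antiderivative is F(y) = 2*y**6/3 - y**2/2.
Then F(3) - F(0) = (963/2) - (0) = 963/2.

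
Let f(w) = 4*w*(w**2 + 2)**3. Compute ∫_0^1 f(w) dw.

Let u = w**2 + 2, so du = 2*w dw. When w = 0, u = 2; when w = 1, u = 3.
The integral becomes 2·∫ u**3 du from 2 to 3, with antiderivative u**4/2.
Back in w: F(w) = (w**2 + 2)**4/2.
Then F(1) - F(0) = (81/2) - (8) = 65/2.

65/2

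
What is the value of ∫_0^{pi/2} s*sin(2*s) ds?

pi/4

Integrate by parts once (u = s, dv = sin(2*s) ds).
An antiderivative is F(s) = -s*cos(2*s)/2 + sin(2*s)/4.
Then F(pi/2) - F(0) = (pi/4) - (0) = pi/4.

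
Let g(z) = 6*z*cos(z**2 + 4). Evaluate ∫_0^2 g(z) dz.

-3*sin(4) + 3*sin(8)

Let u = z**2 + 4, so du = 2*z dz. When z = 0, u = 4; when z = 2, u = 8.
The integral becomes 3·∫ cos(u) du from 4 to 8, with antiderivative 3*sin(u).
Back in z: F(z) = 3*sin(z**2 + 4).
Then F(2) - F(0) = (3*sin(8)) - (3*sin(4)) = -3*sin(4) + 3*sin(8).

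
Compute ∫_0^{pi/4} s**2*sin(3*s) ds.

-2/27 - sqrt(2)/27 + sqrt(2)*pi/36 + sqrt(2)*pi**2/96

Integrate by parts twice (u = s^2, dv = sin(3*s) ds).
An antiderivative is F(s) = -s**2*cos(3*s)/3 + 2*s*sin(3*s)/9 + 2*cos(3*s)/27.
Then F(pi/4) - F(0) = (sqrt(2)*(-32 + 24*pi + 9*pi**2)/864) - (2/27) = -2/27 - sqrt(2)/27 + sqrt(2)*pi/36 + sqrt(2)*pi**2/96.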